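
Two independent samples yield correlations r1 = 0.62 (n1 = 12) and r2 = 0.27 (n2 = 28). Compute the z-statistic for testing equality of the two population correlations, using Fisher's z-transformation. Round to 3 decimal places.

z1 = atanh(0.62) = 0.725005,  z2 = atanh(0.27) = 0.276864
SE = √(1/(n1−3) + 1/(n2−3)) = √(1/9 + 1/25) = √(0.1111111 + 0.0400000) = √0.1511111 = 0.388730
z = (z1 − z2)/SE = (0.725005 − 0.276864) / 0.388730 = 0.448141 / 0.388730 = 1.153

1.153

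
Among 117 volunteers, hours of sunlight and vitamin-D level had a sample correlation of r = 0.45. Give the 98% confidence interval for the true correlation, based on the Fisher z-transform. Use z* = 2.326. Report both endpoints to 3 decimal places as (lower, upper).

Fisher z: z_r = atanh(r) = ½·ln((1+0.45)/(1−0.45)) = 0.484700
SE(z) = 1/√(n−3) = 1/√114 = 0.093659
98% ⇒ z* = 2.326; margin = 2.326·0.093659 = 0.217851
CI on z-scale: (0.266849, 0.702551)
Back-transform: tanh(0.266849) = 0.260690, tanh(0.702551) = 0.605985

(0.261, 0.606)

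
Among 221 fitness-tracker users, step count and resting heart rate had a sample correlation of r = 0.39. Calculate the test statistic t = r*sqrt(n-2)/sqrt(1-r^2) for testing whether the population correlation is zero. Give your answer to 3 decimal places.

6.268

t = r·√(n−2) / √(1−r²) with r = 0.39, n = 221
  = 0.39·√219 / √(1 − 0.1521)
  = 0.39·14.798649 / 0.920815
  = 5.771473 / 0.920815 = 6.268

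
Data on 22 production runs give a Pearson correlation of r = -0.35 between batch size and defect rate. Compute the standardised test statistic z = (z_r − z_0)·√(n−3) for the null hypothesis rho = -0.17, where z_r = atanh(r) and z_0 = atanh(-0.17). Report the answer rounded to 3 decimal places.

z_r = atanh(-0.35) = -0.365444,  z_0 = atanh(-0.17) = -0.171667
SE = 1/√(n−3) = 1/√19 = 0.229416
z = (z_r − z_0)/SE = (-0.365444 − (-0.171667)) / 0.229416 = -0.193777 / 0.229416 = -0.845

-0.845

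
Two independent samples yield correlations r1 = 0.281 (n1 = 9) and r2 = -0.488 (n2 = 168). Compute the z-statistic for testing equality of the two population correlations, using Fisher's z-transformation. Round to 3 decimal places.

1.978

z1 = atanh(0.281) = 0.288767,  z2 = atanh(-0.488) = -0.533432
SE = √(1/(n1−3) + 1/(n2−3)) = √(1/6 + 1/165) = √(0.1666667 + 0.0060606) = √0.1727273 = 0.415605
z = (z1 − z2)/SE = (0.288767 − (-0.533432)) / 0.415605 = 0.822199 / 0.415605 = 1.978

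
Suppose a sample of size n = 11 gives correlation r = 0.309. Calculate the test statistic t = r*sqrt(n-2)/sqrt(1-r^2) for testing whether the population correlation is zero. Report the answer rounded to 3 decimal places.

0.975

t = r·√(n−2) / √(1−r²) with r = 0.309, n = 11
  = 0.309·√9 / √(1 − 0.095481)
  = 0.309·3.000000 / 0.951062
  = 0.927000 / 0.951062 = 0.975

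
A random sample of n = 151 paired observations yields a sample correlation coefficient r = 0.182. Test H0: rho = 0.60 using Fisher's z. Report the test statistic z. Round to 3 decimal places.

Fisher z: atanh(0.182) = 0.184050, atanh(0.60) = 0.693147
z = (z_r − z_0)·√(n−3) = (0.184050 − 0.693147)·√148 = -0.509097 · 12.165525 = -6.193

-6.193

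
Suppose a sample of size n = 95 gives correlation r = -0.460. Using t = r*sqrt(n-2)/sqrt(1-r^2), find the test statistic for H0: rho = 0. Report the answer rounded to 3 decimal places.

t = r·√(n−2) / √(1−r²) with r = -0.460, n = 95
  = -0.460·√93 / √(1 − 0.211600)
  = -0.460·9.643651 / 0.887919
  = -4.436079 / 0.887919 = -4.996

-4.996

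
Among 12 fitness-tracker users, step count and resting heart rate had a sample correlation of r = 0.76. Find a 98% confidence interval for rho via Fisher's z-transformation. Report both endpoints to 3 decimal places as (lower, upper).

z_r = atanh(0.76) = 0.996215;  SE = 1/√(n−3) = 1/√9 = 0.333333
z-limits: 0.996215 ± 2.326·0.333333 = 0.996215 ± 0.775333 = [0.220882, 1.771548]
ρ-limits: (tanh 0.220882, tanh 1.771548) = (0.217, 0.944)

(0.217, 0.944)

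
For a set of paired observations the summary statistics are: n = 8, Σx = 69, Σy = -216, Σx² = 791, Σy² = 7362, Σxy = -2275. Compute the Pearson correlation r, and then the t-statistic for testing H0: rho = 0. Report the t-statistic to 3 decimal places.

S_xy = nΣxy − ΣxΣy = 8·(-2275) − 69·(-216) = -18200 − (-14904) = -3296
S_xx = nΣx² − (Σx)² = 8·791 − 69² = 6328 − 4761 = 1567
S_yy = nΣy² − (Σy)² = 8·7362 − (-216)² = 58896 − 46656 = 12240
r = S_xy / √(S_xx·S_yy) = -3296 / √(1567·12240) = -3296 / √19180080 = -3296 / 4379.5068 = -0.7526
t = r·√(n−2)/√(1−r²) = -0.7526·√6 / √(1−0.566407) = -1.843486 / 0.658478 = -2.800

-2.800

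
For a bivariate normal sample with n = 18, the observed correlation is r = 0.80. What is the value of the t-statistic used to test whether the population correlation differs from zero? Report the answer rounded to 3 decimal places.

1 − r² = 1 − 0.6400 = 0.3600;  √(1−r²) = 0.600000
√(n−2) = √16 = 4.000000
t = r·√(n−2)/√(1−r²) = 0.80 · 4.000000 / 0.600000 = 5.333

5.333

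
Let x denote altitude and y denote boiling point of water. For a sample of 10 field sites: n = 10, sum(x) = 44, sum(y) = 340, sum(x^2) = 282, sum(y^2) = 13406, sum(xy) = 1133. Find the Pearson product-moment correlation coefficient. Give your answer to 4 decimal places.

-0.8986

Numerator: nΣxy − (Σx)(Σy) = 10·1133 − (44)(340) = -3630
Denominator: √[(nΣx²−(Σx)²)(nΣy²−(Σy)²)]
  nΣx²−(Σx)² = 10·282 − 1936 = 884;  nΣy²−(Σy)² = 10·13406 − 115600 = 18460
  √(884·18460) = √16318640 = 4039.6336
r = -3630 / 4039.6336 = -0.8986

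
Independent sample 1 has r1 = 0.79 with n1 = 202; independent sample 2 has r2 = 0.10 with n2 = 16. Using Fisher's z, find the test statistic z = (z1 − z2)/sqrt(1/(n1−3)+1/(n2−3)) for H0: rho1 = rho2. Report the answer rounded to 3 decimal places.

Fisher z-transforms: z1 = atanh(0.79) = 1.071432, z2 = atanh(0.10) = 0.100335; difference d = 0.971097
Var(d) = 1/199 + 1/13 = 0.0050251 + 0.0769231 = 0.0819482
z = d/√Var(d) = 0.971097 / √0.0819482 = 0.971097 / 0.286266 = 3.392

3.392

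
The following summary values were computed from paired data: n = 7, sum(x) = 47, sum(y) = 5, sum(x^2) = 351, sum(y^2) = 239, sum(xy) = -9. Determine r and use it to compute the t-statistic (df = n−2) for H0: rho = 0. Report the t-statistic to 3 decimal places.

-1.178

Numerator: nΣxy − (Σx)(Σy) = 7·(-9) − (47)(5) = -298
Denominator: √[(nΣx²−(Σx)²)(nΣy²−(Σy)²)]
  nΣx²−(Σx)² = 7·351 − 2209 = 248;  nΣy²−(Σy)² = 7·239 − 25 = 1648
  √(248·1648) = √408704 = 639.2996
r = -298 / 639.2996 = -0.4661
t = r·√(n−2)/√(1−r²) = -0.4661·√5 / √(1−0.217249) = -1.042231 / 0.884732 = -1.178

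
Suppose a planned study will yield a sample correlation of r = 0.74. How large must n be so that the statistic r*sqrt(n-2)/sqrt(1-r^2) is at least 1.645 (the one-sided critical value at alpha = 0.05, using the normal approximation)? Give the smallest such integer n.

5

r√(n−2)/√(1−r²) ≥ 1.645  ⇔  n−2 ≥ (1.645)²·(1−r²)/r²
(1−r²)/r² = (1−0.5476)/0.5476 = 0.8262
n ≥ 2 + 2.706025·0.8262 = 2 + 2.2357 = 4.2357
⌈4.2357⌉ = 5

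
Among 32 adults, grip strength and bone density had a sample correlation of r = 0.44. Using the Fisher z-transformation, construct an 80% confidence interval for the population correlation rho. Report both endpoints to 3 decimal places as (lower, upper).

z_r = atanh(0.44) = 0.472231;  SE = 1/√(n−3) = 1/√29 = 0.185695
z-limits: 0.472231 ± 1.282·0.185695 = 0.472231 ± 0.238061 = [0.234170, 0.710292]
ρ-limits: (tanh 0.234170, tanh 0.710292) = (0.230, 0.611)

(0.230, 0.611)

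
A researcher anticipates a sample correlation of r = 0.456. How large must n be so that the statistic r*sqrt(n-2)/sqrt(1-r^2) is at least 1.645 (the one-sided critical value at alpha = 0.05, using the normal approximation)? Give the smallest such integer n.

Need r·√(n−2)/√(1−r²) ≥ 1.645
√(n−2) ≥ 1.645·√(1−0.207936) / 0.456 = 1.645·0.889980 / 0.456 = 3.2106
n−2 ≥ 10.3080  ⇒  n ≥ 12.3080
Smallest integer n = 13

13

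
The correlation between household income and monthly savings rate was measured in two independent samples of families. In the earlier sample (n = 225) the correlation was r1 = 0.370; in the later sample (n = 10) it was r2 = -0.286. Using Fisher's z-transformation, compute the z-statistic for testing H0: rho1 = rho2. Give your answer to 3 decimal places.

Fisher z-transforms: z1 = atanh(0.370) = 0.388423, z2 = atanh(-0.286) = -0.294204; difference d = 0.682627
Var(d) = 1/222 + 1/7 = 0.0045045 + 0.1428571 = 0.1473616
z = d/√Var(d) = 0.682627 / √0.1473616 = 0.682627 / 0.383877 = 1.778

1.778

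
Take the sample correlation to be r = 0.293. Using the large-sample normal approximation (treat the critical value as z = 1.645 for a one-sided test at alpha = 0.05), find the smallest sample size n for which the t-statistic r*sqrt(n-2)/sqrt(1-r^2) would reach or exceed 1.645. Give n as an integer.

Need r·√(n−2)/√(1−r²) ≥ 1.645
√(n−2) ≥ 1.645·√(1−0.085849) / 0.293 = 1.645·0.956112 / 0.293 = 5.3679
n−2 ≥ 28.8144  ⇒  n ≥ 30.8144
Smallest integer n = 31

31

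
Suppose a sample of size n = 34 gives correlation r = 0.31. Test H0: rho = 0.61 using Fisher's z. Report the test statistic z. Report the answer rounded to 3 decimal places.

-2.162

Fisher z: atanh(0.31) = 0.320545, atanh(0.61) = 0.708921
z = (z_r − z_0)·√(n−3) = (0.320545 − 0.708921)·√31 = -0.388376 · 5.567764 = -2.162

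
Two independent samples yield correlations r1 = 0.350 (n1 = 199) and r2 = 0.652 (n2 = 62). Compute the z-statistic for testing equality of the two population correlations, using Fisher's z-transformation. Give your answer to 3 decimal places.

-2.783

Fisher z-transforms: z1 = atanh(0.350) = 0.365444, z2 = atanh(0.652) = 0.778770; difference d = -0.413326
Var(d) = 1/196 + 1/59 = 0.0051020 + 0.0169492 = 0.0220512
z = d/√Var(d) = -0.413326 / √0.0220512 = -0.413326 / 0.148496 = -2.783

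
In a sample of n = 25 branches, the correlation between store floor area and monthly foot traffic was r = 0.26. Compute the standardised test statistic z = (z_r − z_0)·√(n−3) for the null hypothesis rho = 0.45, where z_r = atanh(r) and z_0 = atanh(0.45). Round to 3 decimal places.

-1.025

z_r = atanh(0.26) = 0.266108,  z_0 = atanh(0.45) = 0.484700
SE = 1/√(n−3) = 1/√22 = 0.213201
z = (z_r − z_0)/SE = (0.266108 − 0.484700) / 0.213201 = -0.218592 / 0.213201 = -1.025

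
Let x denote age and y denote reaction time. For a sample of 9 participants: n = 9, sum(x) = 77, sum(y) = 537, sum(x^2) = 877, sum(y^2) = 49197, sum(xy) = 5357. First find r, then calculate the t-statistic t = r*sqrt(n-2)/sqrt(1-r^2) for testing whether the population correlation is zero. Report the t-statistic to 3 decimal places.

S_xy = nΣxy − ΣxΣy = 9·5357 − 77·537 = 48213 − 41349 = 6864
S_xx = nΣx² − (Σx)² = 9·877 − 77² = 7893 − 5929 = 1964
S_yy = nΣy² − (Σy)² = 9·49197 − 537² = 442773 − 288369 = 154404
r = S_xy / √(S_xx·S_yy) = 6864 / √(1964·154404) = 6864 / √303249456 = 6864 / 17414.0591 = 0.3942
t = r·√(n−2)/√(1−r²) = 0.3942·√7 / √(1−0.155394) = 1.042955 / 0.919024 = 1.135

1.135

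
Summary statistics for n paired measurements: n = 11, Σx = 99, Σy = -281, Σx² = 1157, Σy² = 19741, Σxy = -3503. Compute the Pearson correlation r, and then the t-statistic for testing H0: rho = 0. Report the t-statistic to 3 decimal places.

S_xy = nΣxy − ΣxΣy = 11·(-3503) − 99·(-281) = -38533 − (-27819) = -10714
S_xx = nΣx² − (Σx)² = 11·1157 − 99² = 12727 − 9801 = 2926
S_yy = nΣy² − (Σy)² = 11·19741 − (-281)² = 217151 − 78961 = 138190
r = S_xy / √(S_xx·S_yy) = -10714 / √(2926·138190) = -10714 / √404343940 = -10714 / 20108.3052 = -0.5328
t = r·√(n−2)/√(1−r²) = -0.5328·√9 / √(1−0.283876) = -1.598400 / 0.846241 = -1.889

-1.889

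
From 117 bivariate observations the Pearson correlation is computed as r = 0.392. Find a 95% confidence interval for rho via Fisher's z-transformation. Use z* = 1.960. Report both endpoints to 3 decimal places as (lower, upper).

Fisher z: z_r = atanh(r) = ½·ln((1+0.392)/(1−0.392)) = 0.414161
SE(z) = 1/√(n−3) = 1/√114 = 0.093659
95% ⇒ z* = 1.960; margin = 1.960·0.093659 = 0.183572
CI on z-scale: (0.230589, 0.597733)
Back-transform: tanh(0.230589) = 0.226587, tanh(0.597733) = 0.535434

(0.227, 0.535)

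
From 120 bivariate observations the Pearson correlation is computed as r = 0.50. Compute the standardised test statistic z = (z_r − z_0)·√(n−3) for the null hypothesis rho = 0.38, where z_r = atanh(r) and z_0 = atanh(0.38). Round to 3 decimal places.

1.614

z_r = atanh(0.50) = 0.549306,  z_0 = atanh(0.38) = 0.400060
SE = 1/√(n−3) = 1/√117 = 0.092450
z = (z_r − z_0)/SE = (0.549306 − 0.400060) / 0.092450 = 0.149246 / 0.092450 = 1.614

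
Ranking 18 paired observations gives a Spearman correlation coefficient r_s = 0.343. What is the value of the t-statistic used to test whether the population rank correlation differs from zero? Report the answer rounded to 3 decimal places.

t = r_s·√(n−2) / √(1−r_s²) with r_s = 0.343, n = 18
  = 0.343·√16 / √(1 − 0.117649)
  = 0.343·4.000000 / 0.939335
  = 1.372000 / 0.939335 = 1.461

1.461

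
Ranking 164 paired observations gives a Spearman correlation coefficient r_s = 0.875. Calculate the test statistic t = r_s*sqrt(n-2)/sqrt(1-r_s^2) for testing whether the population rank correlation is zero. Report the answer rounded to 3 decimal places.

t = r_s·√(n−2) / √(1−r_s²) with r_s = 0.875, n = 164
  = 0.875·√162 / √(1 − 0.765625)
  = 0.875·12.727922 / 0.484123
  = 11.136932 / 0.484123 = 23.004

23.004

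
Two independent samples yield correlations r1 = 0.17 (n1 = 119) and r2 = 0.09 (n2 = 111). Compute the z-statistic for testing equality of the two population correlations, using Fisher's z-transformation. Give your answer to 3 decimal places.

0.609

z1 = atanh(0.17) = 0.171667,  z2 = atanh(0.09) = 0.090244
SE = √(1/(n1−3) + 1/(n2−3)) = √(1/116 + 1/108) = √(0.0086207 + 0.0092593) = √0.0178800 = 0.133716
z = (z1 − z2)/SE = (0.171667 − 0.090244) / 0.133716 = 0.081423 / 0.133716 = 0.609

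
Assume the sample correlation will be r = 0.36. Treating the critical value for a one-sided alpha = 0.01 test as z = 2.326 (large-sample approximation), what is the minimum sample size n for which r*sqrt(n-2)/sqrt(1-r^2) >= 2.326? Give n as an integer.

39

Need r·√(n−2)/√(1−r²) ≥ 2.326
√(n−2) ≥ 2.326·√(1−0.1296) / 0.36 = 2.326·0.932952 / 0.36 = 6.0279
n−2 ≥ 36.3356  ⇒  n ≥ 38.3356
Smallest integer n = 39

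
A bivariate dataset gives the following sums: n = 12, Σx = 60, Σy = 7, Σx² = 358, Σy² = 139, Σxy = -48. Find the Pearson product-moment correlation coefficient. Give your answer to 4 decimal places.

-0.9383

S_xy = nΣxy − ΣxΣy = 12·(-48) − 60·7 = -576 − 420 = -996
S_xx = nΣx² − (Σx)² = 12·358 − 60² = 4296 − 3600 = 696
S_yy = nΣy² − (Σy)² = 12·139 − 7² = 1668 − 49 = 1619
r = S_xy / √(S_xx·S_yy) = -996 / √(696·1619) = -996 / √1126824 = -996 / 1061.5197 = -0.9383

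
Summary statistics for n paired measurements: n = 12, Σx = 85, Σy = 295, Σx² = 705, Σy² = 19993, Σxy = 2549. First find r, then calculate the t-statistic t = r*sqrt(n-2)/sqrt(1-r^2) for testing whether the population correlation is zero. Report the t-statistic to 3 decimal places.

S_xy = nΣxy − ΣxΣy = 12·2549 − 85·295 = 30588 − 25075 = 5513
S_xx = nΣx² − (Σx)² = 12·705 − 85² = 8460 − 7225 = 1235
S_yy = nΣy² − (Σy)² = 12·19993 − 295² = 239916 − 87025 = 152891
r = S_xy / √(S_xx·S_yy) = 5513 / √(1235·152891) = 5513 / √188820385 = 5513 / 13741.1930 = 0.4012
t = r·√(n−2)/√(1−r²) = 0.4012·√10 / √(1−0.160961) = 1.268706 / 0.915991 = 1.385

1.385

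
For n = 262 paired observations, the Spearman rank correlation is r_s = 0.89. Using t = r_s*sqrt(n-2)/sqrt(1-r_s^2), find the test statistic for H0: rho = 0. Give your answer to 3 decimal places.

31.474

1 − r_s² = 1 − 0.7921 = 0.2079;  √(1−r_s²) = 0.455961
√(n−2) = √260 = 16.124515
t = r_s·√(n−2)/√(1−r_s²) = 0.89 · 16.124515 / 0.455961 = 31.474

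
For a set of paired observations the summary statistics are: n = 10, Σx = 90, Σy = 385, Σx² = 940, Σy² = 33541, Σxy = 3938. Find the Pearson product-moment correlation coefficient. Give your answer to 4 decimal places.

0.3032

Numerator: nΣxy − (Σx)(Σy) = 10·3938 − (90)(385) = 4730
Denominator: √[(nΣx²−(Σx)²)(nΣy²−(Σy)²)]
  nΣx²−(Σx)² = 10·940 − 8100 = 1300;  nΣy²−(Σy)² = 10·33541 − 148225 = 187185
  √(1300·187185) = √243340500 = 15599.3750
r = 4730 / 15599.3750 = 0.3032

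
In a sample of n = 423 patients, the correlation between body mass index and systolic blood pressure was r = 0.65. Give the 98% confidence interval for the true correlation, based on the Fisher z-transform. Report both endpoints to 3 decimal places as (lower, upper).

(0.580, 0.711)

Fisher z: z_r = atanh(r) = ½·ln((1+0.65)/(1−0.65)) = 0.775299
SE(z) = 1/√(n−3) = 1/√420 = 0.048795
98% ⇒ z* = 2.326; margin = 2.326·0.048795 = 0.113497
CI on z-scale: (0.661802, 0.888796)
Back-transform: tanh(0.661802) = 0.579561, tanh(0.888796) = 0.710799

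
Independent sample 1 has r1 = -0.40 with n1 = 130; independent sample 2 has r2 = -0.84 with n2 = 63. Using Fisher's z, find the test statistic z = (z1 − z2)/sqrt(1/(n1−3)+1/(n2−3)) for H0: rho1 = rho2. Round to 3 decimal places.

5.091

Fisher z-transforms: z1 = atanh(-0.40) = -0.423649, z2 = atanh(-0.84) = -1.221174; difference d = 0.797525
Var(d) = 1/127 + 1/60 = 0.0078740 + 0.0166667 = 0.0245407
z = d/√Var(d) = 0.797525 / √0.0245407 = 0.797525 / 0.156655 = 5.091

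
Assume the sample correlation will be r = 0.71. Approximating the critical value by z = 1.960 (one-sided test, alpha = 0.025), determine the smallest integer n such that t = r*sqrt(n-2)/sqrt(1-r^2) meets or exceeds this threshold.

6

Need r·√(n−2)/√(1−r²) ≥ 1.960
√(n−2) ≥ 1.960·√(1−0.5041) / 0.71 = 1.960·0.704202 / 0.71 = 1.9440
n−2 ≥ 3.7791  ⇒  n ≥ 5.7791
Smallest integer n = 6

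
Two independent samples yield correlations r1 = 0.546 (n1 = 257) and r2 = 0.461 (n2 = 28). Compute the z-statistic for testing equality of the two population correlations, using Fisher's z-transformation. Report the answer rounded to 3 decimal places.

0.544

Fisher z-transforms: z1 = atanh(0.546) = 0.612665, z2 = atanh(0.461) = 0.498580; difference d = 0.114085
Var(d) = 1/254 + 1/25 = 0.0039370 + 0.0400000 = 0.0439370
z = d/√Var(d) = 0.114085 / √0.0439370 = 0.114085 / 0.209612 = 0.544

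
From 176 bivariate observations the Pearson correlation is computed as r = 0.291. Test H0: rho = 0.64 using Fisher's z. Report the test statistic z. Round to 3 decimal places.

-6.031

z_r = atanh(0.291) = 0.299658,  z_0 = atanh(0.64) = 0.758174
SE = 1/√(n−3) = 1/√173 = 0.076029
z = (z_r − z_0)/SE = (0.299658 − 0.758174) / 0.076029 = -0.458516 / 0.076029 = -6.031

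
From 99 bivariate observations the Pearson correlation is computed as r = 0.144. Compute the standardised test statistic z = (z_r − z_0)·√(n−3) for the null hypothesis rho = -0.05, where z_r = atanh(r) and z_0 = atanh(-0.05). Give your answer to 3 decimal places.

1.911

Fisher z: atanh(0.144) = 0.145008, atanh(-0.05) = -0.050042
z = (z_r − z_0)·√(n−3) = (0.145008 − (-0.050042))·√96 = 0.195050 · 9.797959 = 1.911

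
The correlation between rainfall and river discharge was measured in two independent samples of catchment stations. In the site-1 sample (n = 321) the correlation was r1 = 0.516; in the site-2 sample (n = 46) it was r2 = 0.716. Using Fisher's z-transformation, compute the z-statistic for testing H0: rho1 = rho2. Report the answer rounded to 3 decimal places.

-2.022

z1 = atanh(0.516) = 0.570873,  z2 = atanh(0.716) = 0.899389
SE = √(1/(n1−3) + 1/(n2−3)) = √(1/318 + 1/43) = √(0.0031447 + 0.0232558) = √0.0264005 = 0.162482
z = (z1 − z2)/SE = (0.570873 − 0.899389) / 0.162482 = -0.328516 / 0.162482 = -2.022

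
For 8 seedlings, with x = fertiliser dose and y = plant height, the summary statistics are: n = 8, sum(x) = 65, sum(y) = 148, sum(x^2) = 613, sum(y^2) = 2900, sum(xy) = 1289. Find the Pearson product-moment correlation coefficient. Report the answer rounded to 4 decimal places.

0.7377

S_xy = nΣxy − ΣxΣy = 8·1289 − 65·148 = 10312 − 9620 = 692
S_xx = nΣx² − (Σx)² = 8·613 − 65² = 4904 − 4225 = 679
S_yy = nΣy² − (Σy)² = 8·2900 − 148² = 23200 − 21904 = 1296
r = S_xy / √(S_xx·S_yy) = 692 / √(679·1296) = 692 / √879984 = 692 / 938.0746 = 0.7377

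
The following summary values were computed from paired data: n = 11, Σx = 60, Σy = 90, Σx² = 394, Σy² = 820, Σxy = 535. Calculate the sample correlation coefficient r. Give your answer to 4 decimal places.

S_xy = nΣxy − ΣxΣy = 11·535 − 60·90 = 5885 − 5400 = 485
S_xx = nΣx² − (Σx)² = 11·394 − 60² = 4334 − 3600 = 734
S_yy = nΣy² − (Σy)² = 11·820 − 90² = 9020 − 8100 = 920
r = S_xy / √(S_xx·S_yy) = 485 / √(734·920) = 485 / √675280 = 485 / 821.7542 = 0.5902

0.5902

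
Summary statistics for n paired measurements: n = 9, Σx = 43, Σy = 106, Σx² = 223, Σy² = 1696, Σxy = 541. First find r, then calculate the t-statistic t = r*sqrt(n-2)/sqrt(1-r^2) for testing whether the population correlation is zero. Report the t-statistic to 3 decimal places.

Numerator: nΣxy − (Σx)(Σy) = 9·541 − (43)(106) = 311
Denominator: √[(nΣx²−(Σx)²)(nΣy²−(Σy)²)]
  nΣx²−(Σx)² = 9·223 − 1849 = 158;  nΣy²−(Σy)² = 9·1696 − 11236 = 4028
  √(158·4028) = √636424 = 797.7619
r = 311 / 797.7619 = 0.3898
t = r·√(n−2)/√(1−r²) = 0.3898·√7 / √(1−0.151944) = 1.031314 / 0.920900 = 1.120

1.120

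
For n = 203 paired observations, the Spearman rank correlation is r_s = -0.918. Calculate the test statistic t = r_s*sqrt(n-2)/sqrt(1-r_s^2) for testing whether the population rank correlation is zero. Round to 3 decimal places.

-32.818

1 − r_s² = 1 − 0.842724 = 0.157276;  √(1−r_s²) = 0.396580
√(n−2) = √201 = 14.177447
t = r_s·√(n−2)/√(1−r_s²) = -0.918 · 14.177447 / 0.396580 = -32.818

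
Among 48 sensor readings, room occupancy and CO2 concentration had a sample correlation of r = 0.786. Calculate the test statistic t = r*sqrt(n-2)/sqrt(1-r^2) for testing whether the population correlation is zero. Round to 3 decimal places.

8.623

t = r·√(n−2) / √(1−r²) with r = 0.786, n = 48
  = 0.786·√46 / √(1 − 0.617796)
  = 0.786·6.782330 / 0.618226
  = 5.330911 / 0.618226 = 8.623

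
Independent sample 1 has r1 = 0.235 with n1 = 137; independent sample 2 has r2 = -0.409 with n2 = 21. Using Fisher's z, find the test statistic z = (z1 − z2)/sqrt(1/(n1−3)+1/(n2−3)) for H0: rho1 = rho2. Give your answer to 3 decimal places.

2.684

Fisher z-transforms: z1 = atanh(0.235) = 0.239475, z2 = atanh(-0.409) = -0.434410; difference d = 0.673885
Var(d) = 1/134 + 1/18 = 0.0074627 + 0.0555556 = 0.0630183
z = d/√Var(d) = 0.673885 / √0.0630183 = 0.673885 / 0.251034 = 2.684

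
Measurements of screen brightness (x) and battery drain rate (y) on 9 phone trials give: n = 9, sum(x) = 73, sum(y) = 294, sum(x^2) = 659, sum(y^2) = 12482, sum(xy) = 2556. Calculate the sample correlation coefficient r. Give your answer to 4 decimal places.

0.3905

S_xy = nΣxy − ΣxΣy = 9·2556 − 73·294 = 23004 − 21462 = 1542
S_xx = nΣx² − (Σx)² = 9·659 − 73² = 5931 − 5329 = 602
S_yy = nΣy² − (Σy)² = 9·12482 − 294² = 112338 − 86436 = 25902
r = S_xy / √(S_xx·S_yy) = 1542 / √(602·25902) = 1542 / √15593004 = 1542 / 3948.7978 = 0.3905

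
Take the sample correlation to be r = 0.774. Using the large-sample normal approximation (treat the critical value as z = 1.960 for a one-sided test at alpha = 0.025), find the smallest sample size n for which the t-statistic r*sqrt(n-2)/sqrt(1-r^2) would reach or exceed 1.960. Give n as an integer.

Need r·√(n−2)/√(1−r²) ≥ 1.960
√(n−2) ≥ 1.960·√(1−0.599076) / 0.774 = 1.960·0.633186 / 0.774 = 1.6034
n−2 ≥ 2.5709  ⇒  n ≥ 4.5709
Smallest integer n = 5

5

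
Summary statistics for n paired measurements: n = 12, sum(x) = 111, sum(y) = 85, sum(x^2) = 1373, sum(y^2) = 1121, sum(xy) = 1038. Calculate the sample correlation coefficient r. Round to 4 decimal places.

S_xy = nΣxy − ΣxΣy = 12·1038 − 111·85 = 12456 − 9435 = 3021
S_xx = nΣx² − (Σx)² = 12·1373 − 111² = 16476 − 12321 = 4155
S_yy = nΣy² − (Σy)² = 12·1121 − 85² = 13452 − 7225 = 6227
r = S_xy / √(S_xx·S_yy) = 3021 / √(4155·6227) = 3021 / √25873185 = 3021 / 5086.5691 = 0.5939

0.5939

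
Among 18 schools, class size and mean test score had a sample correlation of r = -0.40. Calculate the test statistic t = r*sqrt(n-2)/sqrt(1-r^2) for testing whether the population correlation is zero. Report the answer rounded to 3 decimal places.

1 − r² = 1 − 0.1600 = 0.8400;  √(1−r²) = 0.916515
√(n−2) = √16 = 4.000000
t = r·√(n−2)/√(1−r²) = -0.40 · 4.000000 / 0.916515 = -1.746

-1.746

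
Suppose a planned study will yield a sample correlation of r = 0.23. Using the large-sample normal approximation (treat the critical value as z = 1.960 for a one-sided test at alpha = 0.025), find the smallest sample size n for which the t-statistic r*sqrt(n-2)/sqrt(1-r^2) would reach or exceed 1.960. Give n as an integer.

Need r·√(n−2)/√(1−r²) ≥ 1.960
√(n−2) ≥ 1.960·√(1−0.0529) / 0.23 = 1.960·0.973191 / 0.23 = 8.2933
n−2 ≥ 68.7788  ⇒  n ≥ 70.7788
Smallest integer n = 71

71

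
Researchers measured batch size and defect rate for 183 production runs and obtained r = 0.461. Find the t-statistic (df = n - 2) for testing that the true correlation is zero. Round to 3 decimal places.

t = r·√(n−2) / √(1−r²) with r = 0.461, n = 183
  = 0.461·√181 / √(1 − 0.212521)
  = 0.461·13.453624 / 0.887400
  = 6.202121 / 0.887400 = 6.989

6.989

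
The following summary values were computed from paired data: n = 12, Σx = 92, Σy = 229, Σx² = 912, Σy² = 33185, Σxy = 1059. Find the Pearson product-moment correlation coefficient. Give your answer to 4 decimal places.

-0.2855

Numerator: nΣxy − (Σx)(Σy) = 12·1059 − (92)(229) = -8360
Denominator: √[(nΣx²−(Σx)²)(nΣy²−(Σy)²)]
  nΣx²−(Σx)² = 12·912 − 8464 = 2480;  nΣy²−(Σy)² = 12·33185 − 52441 = 345779
  √(2480·345779) = √857531920 = 29283.6459
r = -8360 / 29283.6459 = -0.2855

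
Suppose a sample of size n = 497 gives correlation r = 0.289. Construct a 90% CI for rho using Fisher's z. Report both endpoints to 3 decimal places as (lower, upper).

z_r = atanh(0.289) = 0.297475;  SE = 1/√(n−3) = 1/√494 = 0.044992
z-limits: 0.297475 ± 1.645·0.044992 = 0.297475 ± 0.074012 = [0.223463, 0.371487]
ρ-limits: (tanh 0.223463, tanh 0.371487) = (0.220, 0.355)

(0.220, 0.355)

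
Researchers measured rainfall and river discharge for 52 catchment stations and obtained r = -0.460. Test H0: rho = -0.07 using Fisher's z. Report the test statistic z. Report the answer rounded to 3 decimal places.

-2.990

z_r = atanh(-0.460) = -0.497311,  z_0 = atanh(-0.07) = -0.070115
SE = 1/√(n−3) = 1/√49 = 0.142857
z = (z_r − z_0)/SE = (-0.497311 − (-0.070115)) / 0.142857 = -0.427196 / 0.142857 = -2.990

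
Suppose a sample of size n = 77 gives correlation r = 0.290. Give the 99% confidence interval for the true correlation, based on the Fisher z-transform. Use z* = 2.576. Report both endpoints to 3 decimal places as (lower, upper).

(-0.001, 0.536)

z_r = atanh(0.290) = 0.298566;  SE = 1/√(n−3) = 1/√74 = 0.116248
z-limits: 0.298566 ± 2.576·0.116248 = 0.298566 ± 0.299455 = [-0.000889, 0.598021]
ρ-limits: (tanh -0.000889, tanh 0.598021) = (-0.001, 0.536)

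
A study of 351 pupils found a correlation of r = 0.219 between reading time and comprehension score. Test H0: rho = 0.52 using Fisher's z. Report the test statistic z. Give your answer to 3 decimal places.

-6.599

Fisher z: atanh(0.219) = 0.222605, atanh(0.52) = 0.576340
z = (z_r − z_0)·√(n−3) = (0.222605 − 0.576340)·√348 = -0.353735 · 18.654758 = -6.599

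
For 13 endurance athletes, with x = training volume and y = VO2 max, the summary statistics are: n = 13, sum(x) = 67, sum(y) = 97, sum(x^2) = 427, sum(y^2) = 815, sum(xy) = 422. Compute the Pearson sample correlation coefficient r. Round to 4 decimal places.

-0.9026

Numerator: nΣxy − (Σx)(Σy) = 13·422 − (67)(97) = -1013
Denominator: √[(nΣx²−(Σx)²)(nΣy²−(Σy)²)]
  nΣx²−(Σx)² = 13·427 − 4489 = 1062;  nΣy²−(Σy)² = 13·815 − 9409 = 1186
  √(1062·1186) = √1259532 = 1122.2887
r = -1013 / 1122.2887 = -0.9026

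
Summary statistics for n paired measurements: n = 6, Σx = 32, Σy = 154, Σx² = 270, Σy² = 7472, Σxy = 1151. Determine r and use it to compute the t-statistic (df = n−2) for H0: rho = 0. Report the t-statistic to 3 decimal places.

Numerator: nΣxy − (Σx)(Σy) = 6·1151 − (32)(154) = 1978
Denominator: √[(nΣx²−(Σx)²)(nΣy²−(Σy)²)]
  nΣx²−(Σx)² = 6·270 − 1024 = 596;  nΣy²−(Σy)² = 6·7472 − 23716 = 21116
  √(596·21116) = √12585136 = 3547.5535
r = 1978 / 3547.5535 = 0.5576
t = r·√(n−2)/√(1−r²) = 0.5576·√4 / √(1−0.310918) = 1.115200 / 0.830110 = 1.343

1.343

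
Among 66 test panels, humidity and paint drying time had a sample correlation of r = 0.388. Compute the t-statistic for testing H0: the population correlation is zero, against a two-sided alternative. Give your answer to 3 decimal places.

1 − r² = 1 − 0.150544 = 0.849456;  √(1−r²) = 0.921659
√(n−2) = √64 = 8.000000
t = r·√(n−2)/√(1−r²) = 0.388 · 8.000000 / 0.921659 = 3.368

3.368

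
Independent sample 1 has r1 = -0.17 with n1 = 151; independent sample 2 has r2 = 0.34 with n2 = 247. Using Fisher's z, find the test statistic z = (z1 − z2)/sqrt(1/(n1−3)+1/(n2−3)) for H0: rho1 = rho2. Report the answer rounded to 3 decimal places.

-5.046

Fisher z-transforms: z1 = atanh(-0.17) = -0.171667, z2 = atanh(0.34) = 0.354093; difference d = -0.525760
Var(d) = 1/148 + 1/244 = 0.0067568 + 0.0040984 = 0.0108552
z = d/√Var(d) = -0.525760 / √0.0108552 = -0.525760 / 0.104188 = -5.046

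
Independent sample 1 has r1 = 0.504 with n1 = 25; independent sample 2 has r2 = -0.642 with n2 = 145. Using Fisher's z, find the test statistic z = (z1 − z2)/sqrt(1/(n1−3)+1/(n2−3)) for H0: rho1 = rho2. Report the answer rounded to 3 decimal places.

z1 = atanh(0.504) = 0.554654,  z2 = atanh(-0.642) = -0.761569
SE = √(1/(n1−3) + 1/(n2−3)) = √(1/22 + 1/142) = √(0.0454545 + 0.0070423) = √0.0524968 = 0.229122
z = (z1 − z2)/SE = (0.554654 − (-0.761569)) / 0.229122 = 1.316223 / 0.229122 = 5.745

5.745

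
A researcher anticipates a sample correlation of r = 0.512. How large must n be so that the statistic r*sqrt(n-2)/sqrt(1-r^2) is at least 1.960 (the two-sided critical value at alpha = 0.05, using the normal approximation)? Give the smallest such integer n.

Need r·√(n−2)/√(1−r²) ≥ 1.960
√(n−2) ≥ 1.960·√(1−0.262144) / 0.512 = 1.960·0.858985 / 0.512 = 3.2883
n−2 ≥ 10.8129  ⇒  n ≥ 12.8129
Smallest integer n = 13

13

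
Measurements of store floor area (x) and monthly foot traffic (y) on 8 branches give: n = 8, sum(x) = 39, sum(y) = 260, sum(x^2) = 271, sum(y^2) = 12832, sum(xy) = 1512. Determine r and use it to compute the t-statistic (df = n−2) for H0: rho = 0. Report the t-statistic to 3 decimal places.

S_xy = nΣxy − ΣxΣy = 8·1512 − 39·260 = 12096 − 10140 = 1956
S_xx = nΣx² − (Σx)² = 8·271 − 39² = 2168 − 1521 = 647
S_yy = nΣy² − (Σy)² = 8·12832 − 260² = 102656 − 67600 = 35056
r = S_xy / √(S_xx·S_yy) = 1956 / √(647·35056) = 1956 / √22681232 = 1956 / 4762.4817 = 0.4107
t = r·√(n−2)/√(1−r²) = 0.4107·√6 / √(1−0.168674) = 1.006005 / 0.911771 = 1.103

1.103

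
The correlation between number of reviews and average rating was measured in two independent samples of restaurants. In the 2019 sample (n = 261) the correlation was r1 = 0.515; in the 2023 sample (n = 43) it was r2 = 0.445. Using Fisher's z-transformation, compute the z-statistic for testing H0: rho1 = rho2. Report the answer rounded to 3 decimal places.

Fisher z-transforms: z1 = atanh(0.515) = 0.569511, z2 = atanh(0.445) = 0.478448; difference d = 0.091063
Var(d) = 1/258 + 1/40 = 0.0038760 + 0.0250000 = 0.0288760
z = d/√Var(d) = 0.091063 / √0.0288760 = 0.091063 / 0.169929 = 0.536

0.536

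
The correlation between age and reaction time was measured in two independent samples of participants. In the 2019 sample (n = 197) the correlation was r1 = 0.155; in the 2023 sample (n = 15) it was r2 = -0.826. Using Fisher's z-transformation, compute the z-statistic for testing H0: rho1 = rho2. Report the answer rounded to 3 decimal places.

Fisher z-transforms: z1 = atanh(0.155) = 0.156259, z2 = atanh(-0.826) = -1.175414; difference d = 1.331673
Var(d) = 1/194 + 1/12 = 0.0051546 + 0.0833333 = 0.0884879
z = d/√Var(d) = 1.331673 / √0.0884879 = 1.331673 / 0.297469 = 4.477

4.477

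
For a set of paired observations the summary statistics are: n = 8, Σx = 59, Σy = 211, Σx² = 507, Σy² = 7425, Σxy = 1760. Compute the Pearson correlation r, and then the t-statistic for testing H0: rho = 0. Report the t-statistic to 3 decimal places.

S_xy = nΣxy − ΣxΣy = 8·1760 − 59·211 = 14080 − 12449 = 1631
S_xx = nΣx² − (Σx)² = 8·507 − 59² = 4056 − 3481 = 575
S_yy = nΣy² − (Σy)² = 8·7425 − 211² = 59400 − 44521 = 14879
r = S_xy / √(S_xx·S_yy) = 1631 / √(575·14879) = 1631 / √8555425 = 1631 / 2924.9658 = 0.5576
t = r·√(n−2)/√(1−r²) = 0.5576·√6 / √(1−0.310918) = 1.365835 / 0.830110 = 1.645

1.645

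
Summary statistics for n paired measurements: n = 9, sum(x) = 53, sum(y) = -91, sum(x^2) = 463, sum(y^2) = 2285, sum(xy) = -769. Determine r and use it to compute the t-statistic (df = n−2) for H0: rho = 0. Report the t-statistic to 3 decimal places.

S_xy = nΣxy − ΣxΣy = 9·(-769) − 53·(-91) = -6921 − (-4823) = -2098
S_xx = nΣx² − (Σx)² = 9·463 − 53² = 4167 − 2809 = 1358
S_yy = nΣy² − (Σy)² = 9·2285 − (-91)² = 20565 − 8281 = 12284
r = S_xy / √(S_xx·S_yy) = -2098 / √(1358·12284) = -2098 / √16681672 = -2098 / 4084.3203 = -0.5137
t = r·√(n−2)/√(1−r²) = -0.5137·√7 / √(1−0.263888) = -1.359122 / 0.857970 = -1.584

-1.584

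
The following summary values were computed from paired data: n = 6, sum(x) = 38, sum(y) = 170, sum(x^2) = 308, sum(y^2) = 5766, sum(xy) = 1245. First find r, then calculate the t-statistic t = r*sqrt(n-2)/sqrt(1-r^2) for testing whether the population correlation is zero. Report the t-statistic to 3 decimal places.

1.785

S_xy = nΣxy − ΣxΣy = 6·1245 − 38·170 = 7470 − 6460 = 1010
S_xx = nΣx² − (Σx)² = 6·308 − 38² = 1848 − 1444 = 404
S_yy = nΣy² − (Σy)² = 6·5766 − 170² = 34596 − 28900 = 5696
r = S_xy / √(S_xx·S_yy) = 1010 / √(404·5696) = 1010 / √2301184 = 1010 / 1516.9654 = 0.6658
t = r·√(n−2)/√(1−r²) = 0.6658·√4 / √(1−0.443290) = 1.331600 / 0.746130 = 1.785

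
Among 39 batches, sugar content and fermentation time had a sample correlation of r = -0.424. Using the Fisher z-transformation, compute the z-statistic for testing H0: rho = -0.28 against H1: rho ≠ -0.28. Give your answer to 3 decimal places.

Fisher z: atanh(-0.424) = -0.452559, atanh(-0.28) = -0.287682
z = (z_r − z_0)·√(n−3) = (-0.452559 − (-0.287682))·√36 = -0.164877 · 6.000000 = -0.989

-0.989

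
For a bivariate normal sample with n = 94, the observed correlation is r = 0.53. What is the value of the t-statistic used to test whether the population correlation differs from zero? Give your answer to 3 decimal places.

t = r·√(n−2) / √(1−r²) with r = 0.53, n = 94
  = 0.53·√92 / √(1 − 0.2809)
  = 0.53·9.591663 / 0.847998
  = 5.083581 / 0.847998 = 5.995

5.995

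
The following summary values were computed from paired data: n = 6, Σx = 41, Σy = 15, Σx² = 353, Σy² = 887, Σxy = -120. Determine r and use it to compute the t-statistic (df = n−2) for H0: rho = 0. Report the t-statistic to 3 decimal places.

-4.002

S_xy = nΣxy − ΣxΣy = 6·(-120) − 41·15 = -720 − 615 = -1335
S_xx = nΣx² − (Σx)² = 6·353 − 41² = 2118 − 1681 = 437
S_yy = nΣy² − (Σy)² = 6·887 − 15² = 5322 − 225 = 5097
r = S_xy / √(S_xx·S_yy) = -1335 / √(437·5097) = -1335 / √2227389 = -1335 / 1492.4440 = -0.8945
t = r·√(n−2)/√(1−r²) = -0.8945·√4 / √(1−0.800130) = -1.789000 / 0.447068 = -4.002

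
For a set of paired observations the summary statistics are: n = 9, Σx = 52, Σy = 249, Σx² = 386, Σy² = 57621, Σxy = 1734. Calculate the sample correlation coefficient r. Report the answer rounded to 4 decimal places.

Numerator: nΣxy − (Σx)(Σy) = 9·1734 − (52)(249) = 2658
Denominator: √[(nΣx²−(Σx)²)(nΣy²−(Σy)²)]
  nΣx²−(Σx)² = 9·386 − 2704 = 770;  nΣy²−(Σy)² = 9·57621 − 62001 = 456588
  √(770·456588) = √351572760 = 18750.2736
r = 2658 / 18750.2736 = 0.1418

0.1418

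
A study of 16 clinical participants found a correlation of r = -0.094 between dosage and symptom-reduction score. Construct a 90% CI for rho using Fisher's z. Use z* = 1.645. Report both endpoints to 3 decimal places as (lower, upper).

Fisher z: z_r = atanh(r) = ½·ln((1+(-0.094))/(1−(-0.094))) = -0.094278
SE(z) = 1/√(n−3) = 1/√13 = 0.277350
90% ⇒ z* = 1.645; margin = 1.645·0.277350 = 0.456241
CI on z-scale: (-0.550519, 0.361963)
Back-transform: tanh(-0.550519) = -0.500909, tanh(0.361963) = 0.346942

(-0.501, 0.347)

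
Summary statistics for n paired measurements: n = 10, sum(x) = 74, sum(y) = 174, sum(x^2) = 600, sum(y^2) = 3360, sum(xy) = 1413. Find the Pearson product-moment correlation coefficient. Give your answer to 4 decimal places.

S_xy = nΣxy − ΣxΣy = 10·1413 − 74·174 = 14130 − 12876 = 1254
S_xx = nΣx² − (Σx)² = 10·600 − 74² = 6000 − 5476 = 524
S_yy = nΣy² − (Σy)² = 10·3360 − 174² = 33600 − 30276 = 3324
r = S_xy / √(S_xx·S_yy) = 1254 / √(524·3324) = 1254 / √1741776 = 1254 / 1319.7636 = 0.9502

0.9502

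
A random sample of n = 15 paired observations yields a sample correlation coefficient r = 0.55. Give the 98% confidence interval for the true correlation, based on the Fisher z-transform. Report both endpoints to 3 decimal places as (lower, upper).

(-0.053, 0.859)

Fisher z: z_r = atanh(r) = ½·ln((1+0.55)/(1−0.55)) = 0.618381
SE(z) = 1/√(n−3) = 1/√12 = 0.288675
98% ⇒ z* = 2.326; margin = 2.326·0.288675 = 0.671458
CI on z-scale: (-0.053077, 1.289839)
Back-transform: tanh(-0.053077) = -0.053027, tanh(1.289839) = 0.859084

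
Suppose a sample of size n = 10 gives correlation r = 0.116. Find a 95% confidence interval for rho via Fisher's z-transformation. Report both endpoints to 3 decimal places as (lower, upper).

(-0.554, 0.695)

Fisher z: z_r = atanh(r) = ½·ln((1+0.116)/(1−0.116)) = 0.116525
SE(z) = 1/√(n−3) = 1/√7 = 0.377964
95% ⇒ z* = 1.960; margin = 1.960·0.377964 = 0.740809
CI on z-scale: (-0.624284, 0.857334)
Back-transform: tanh(-0.624284) = -0.554104, tanh(0.857334) = 0.694882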